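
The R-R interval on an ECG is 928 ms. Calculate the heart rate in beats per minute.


HR = 60 / RR_interval(s)
RR = 928 ms = 0.928 s
HR = 60 / 0.928 = 64.66 bpm


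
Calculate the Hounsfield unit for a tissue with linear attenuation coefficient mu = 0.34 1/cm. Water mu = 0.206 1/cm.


HU = ((mu_tissue - mu_water) / mu_water) * 1000
HU = ((0.34 - 0.206) / 0.206) * 1000
HU = 650.5


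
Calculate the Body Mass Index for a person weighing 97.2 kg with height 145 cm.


BMI = weight / height^2
height = 145 cm = 1.45 m
BMI = 97.2 / 1.45^2
BMI = 46.23 kg/m^2


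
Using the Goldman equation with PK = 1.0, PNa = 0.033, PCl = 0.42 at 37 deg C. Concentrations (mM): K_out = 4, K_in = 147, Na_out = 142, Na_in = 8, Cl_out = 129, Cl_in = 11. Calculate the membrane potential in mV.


Vm = (RT/F)*ln((PK*Ko + PNa*Nao + PCl*Cli)/(PK*Ki + PNa*Nai + PCl*Clo))
Numer = 13.306, Denom = 201.444
Vm = -72.62 mV


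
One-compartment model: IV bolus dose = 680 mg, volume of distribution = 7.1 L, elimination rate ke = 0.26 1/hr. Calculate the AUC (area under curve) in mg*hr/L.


C0 = Dose/Vd = 680/7.1 = 95.7746 mg/L
AUC = C0/ke = 95.7746/0.26
AUC = 368.4 mg*hr/L


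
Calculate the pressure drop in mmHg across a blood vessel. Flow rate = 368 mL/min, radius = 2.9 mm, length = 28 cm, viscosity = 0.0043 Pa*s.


dP = 8*mu*L*Q / (pi*r^4)
Q = 368 mL/min = 6.13333e-06 m^3/s
dP = 265.871 Pa = 265.871 / 133.322 mmHg = 1.994 mmHg


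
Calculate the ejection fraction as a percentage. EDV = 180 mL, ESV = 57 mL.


SV = EDV - ESV = 180 - 57 = 123 mL
EF = SV/EDV * 100 = 123/180 * 100
EF = 68.33%


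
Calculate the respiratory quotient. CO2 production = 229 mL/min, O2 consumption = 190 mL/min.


RQ = VCO2 / VO2
RQ = 229 / 190
RQ = 1.205


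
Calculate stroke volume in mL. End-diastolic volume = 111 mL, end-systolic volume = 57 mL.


SV = EDV - ESV
SV = 111 - 57
SV = 54 mL


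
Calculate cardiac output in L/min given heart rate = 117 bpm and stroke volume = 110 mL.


CO = HR * SV
CO = 117 * 110 / 1000
CO = 12.87 L/min


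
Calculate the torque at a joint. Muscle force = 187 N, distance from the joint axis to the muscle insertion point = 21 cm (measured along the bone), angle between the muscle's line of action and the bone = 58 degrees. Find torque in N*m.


Torque = F * d * sin(theta)   (moment arm = d*sin(theta))
d = 21 cm = 0.21 m
Torque = 187 * 0.21 * sin(58)
Torque = 33.3 N*m


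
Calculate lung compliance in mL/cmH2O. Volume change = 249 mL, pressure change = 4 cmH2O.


C = dV / dP
C = 249 / 4
C = 62.25 mL/cmH2O


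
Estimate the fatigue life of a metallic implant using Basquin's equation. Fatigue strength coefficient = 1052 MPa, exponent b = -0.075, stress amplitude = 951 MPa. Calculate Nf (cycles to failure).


sigma_a = sigma_f' * (2Nf)^b
2Nf = (sigma_a/sigma_f')^(1/b)
2Nf = (951/1052)^(1/-0.075)
2Nf = 3.841224
Nf = 1.921


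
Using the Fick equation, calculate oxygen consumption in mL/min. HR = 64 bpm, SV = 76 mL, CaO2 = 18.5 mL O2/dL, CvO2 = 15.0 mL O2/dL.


CO = HR*SV = 64*76/1000 = 4.864 L/min
a-v O2 diff = 18.5 - 15.0 = 3.5 mL/dL
VO2 = CO * (CaO2-CvO2) * 10 dL/L
VO2 = 4.864 * 3.5 * 10
VO2 = 170.2 mL/min


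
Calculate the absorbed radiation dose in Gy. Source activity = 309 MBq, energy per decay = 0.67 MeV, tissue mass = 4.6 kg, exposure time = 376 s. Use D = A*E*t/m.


A = 309 MBq = 3.0900e+08 Bq
E = 0.67 MeV = 1.07334e-13 J
D = A*E*t/m = 3.0900e+08*1.07334e-13*376/4.6
D = 0.002711 Gy


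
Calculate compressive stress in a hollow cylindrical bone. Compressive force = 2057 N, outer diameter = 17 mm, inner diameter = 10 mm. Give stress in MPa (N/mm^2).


A = pi*(r_o^2 - r_i^2)
r_o = 8.5 mm, r_i = 5 mm
A = 148.44 mm^2
sigma = F/A = 2057 / 148.44
sigma = 13.86 MPa


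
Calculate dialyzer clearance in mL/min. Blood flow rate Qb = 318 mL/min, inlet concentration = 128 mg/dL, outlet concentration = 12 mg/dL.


K = Qb * (Cb_in - Cb_out) / Cb_in
K = 318 * (128 - 12) / 128
K = 288.2 mL/min


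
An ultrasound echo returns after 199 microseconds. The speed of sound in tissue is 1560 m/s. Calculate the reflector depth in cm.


depth = c * t / 2
t = 199 us = 1.9900e-04 s
depth = 1560 * 1.9900e-04 / 2
depth = 0.15522 m = 15.522 cm


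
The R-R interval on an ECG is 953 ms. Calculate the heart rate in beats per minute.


HR = 60 / RR_interval(s)
RR = 953 ms = 0.953 s
HR = 60 / 0.953 = 62.96 bpm


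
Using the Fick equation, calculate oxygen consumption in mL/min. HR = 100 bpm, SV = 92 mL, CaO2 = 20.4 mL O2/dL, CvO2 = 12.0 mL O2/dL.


CO = HR*SV = 100*92/1000 = 9.2 L/min
a-v O2 diff = 20.4 - 12.0 = 8.4 mL/dL
VO2 = CO * (CaO2-CvO2) * 10 dL/L
VO2 = 9.2 * 8.4 * 10
VO2 = 772.8 mL/min


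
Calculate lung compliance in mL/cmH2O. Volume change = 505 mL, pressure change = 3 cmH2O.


C = dV / dP
C = 505 / 3
C = 168.3 mL/cmH2O


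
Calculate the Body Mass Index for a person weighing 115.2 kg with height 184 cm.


BMI = weight / height^2
height = 184 cm = 1.84 m
BMI = 115.2 / 1.84^2
BMI = 34.03 kg/m^2


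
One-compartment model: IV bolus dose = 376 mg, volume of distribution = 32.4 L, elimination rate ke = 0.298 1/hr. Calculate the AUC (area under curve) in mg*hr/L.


C0 = Dose/Vd = 376/32.4 = 11.6049 mg/L
AUC = C0/ke = 11.6049/0.298
AUC = 38.94 mg*hr/L


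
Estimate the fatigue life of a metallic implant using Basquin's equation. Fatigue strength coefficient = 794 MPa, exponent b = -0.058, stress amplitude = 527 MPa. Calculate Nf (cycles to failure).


sigma_a = sigma_f' * (2Nf)^b
2Nf = (sigma_a/sigma_f')^(1/b)
2Nf = (527/794)^(1/-0.058)
2Nf = 1172.5625
Nf = 586.3


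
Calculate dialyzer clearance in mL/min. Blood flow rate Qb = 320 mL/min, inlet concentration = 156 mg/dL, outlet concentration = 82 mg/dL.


K = Qb * (Cb_in - Cb_out) / Cb_in
K = 320 * (156 - 82) / 156
K = 151.8 mL/min


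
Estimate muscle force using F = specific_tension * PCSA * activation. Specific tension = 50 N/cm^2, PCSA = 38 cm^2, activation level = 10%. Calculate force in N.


F = sigma * PCSA * activation
F = 50 * 38 * 0.1
F = 190 N


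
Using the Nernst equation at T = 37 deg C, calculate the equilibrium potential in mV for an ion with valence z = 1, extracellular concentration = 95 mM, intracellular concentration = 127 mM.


E = (RT/(zF)) * ln(C_out/C_in)
T = 37 + 273.15 = 310.15 K
E = (8.314 * 310.15 / (1 * 96485)) * ln(95/127)
E = -7.759 mV


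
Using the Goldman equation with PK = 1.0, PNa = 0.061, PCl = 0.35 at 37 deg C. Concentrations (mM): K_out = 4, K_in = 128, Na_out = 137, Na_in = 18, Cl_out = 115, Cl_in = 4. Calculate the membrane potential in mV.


Vm = (RT/F)*ln((PK*Ko + PNa*Nao + PCl*Cli)/(PK*Ki + PNa*Nai + PCl*Clo))
Numer = 13.757, Denom = 169.348
Vm = -67.09 mV


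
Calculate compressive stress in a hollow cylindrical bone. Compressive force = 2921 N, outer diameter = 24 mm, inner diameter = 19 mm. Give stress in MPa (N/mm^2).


A = pi*(r_o^2 - r_i^2)
r_o = 12 mm, r_i = 9.5 mm
A = 168.861 mm^2
sigma = F/A = 2921 / 168.861
sigma = 17.3 MPa


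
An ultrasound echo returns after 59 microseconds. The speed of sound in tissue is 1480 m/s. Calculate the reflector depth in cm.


depth = c * t / 2
t = 59 us = 5.9000e-05 s
depth = 1480 * 5.9000e-05 / 2
depth = 0.04366 m = 4.366 cm


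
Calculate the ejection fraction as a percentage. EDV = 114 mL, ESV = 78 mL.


SV = EDV - ESV = 114 - 78 = 36 mL
EF = SV/EDV * 100 = 36/114 * 100
EF = 31.58%


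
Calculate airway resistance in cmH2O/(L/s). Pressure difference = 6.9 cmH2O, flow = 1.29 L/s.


R = dP / flow
R = 6.9 / 1.29
R = 5.349 cmH2O/(L/s)


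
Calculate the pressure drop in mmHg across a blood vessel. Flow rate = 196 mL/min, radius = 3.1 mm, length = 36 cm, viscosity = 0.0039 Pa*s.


dP = 8*mu*L*Q / (pi*r^4)
Q = 196 mL/min = 3.26667e-06 m^3/s
dP = 126.464 Pa = 126.464 / 133.322 mmHg = 0.9486 mmHg


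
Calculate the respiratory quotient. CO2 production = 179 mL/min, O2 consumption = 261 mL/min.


RQ = VCO2 / VO2
RQ = 179 / 261
RQ = 0.6858


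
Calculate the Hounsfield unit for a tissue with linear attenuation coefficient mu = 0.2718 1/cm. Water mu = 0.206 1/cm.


HU = ((mu_tissue - mu_water) / mu_water) * 1000
HU = ((0.2718 - 0.206) / 0.206) * 1000
HU = 319.4


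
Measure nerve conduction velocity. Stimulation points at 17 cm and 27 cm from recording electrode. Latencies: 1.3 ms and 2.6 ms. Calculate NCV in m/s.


Distance = (27 - 17) / 100 = 0.1 m
dt = (2.6 - 1.3) / 1000 = 0.0013 s
NCV = dist / dt = 76.92 m/s


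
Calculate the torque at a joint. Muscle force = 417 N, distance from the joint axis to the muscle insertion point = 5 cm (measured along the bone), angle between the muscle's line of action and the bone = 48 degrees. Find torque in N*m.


Torque = F * d * sin(theta)   (moment arm = d*sin(theta))
d = 5 cm = 0.05 m
Torque = 417 * 0.05 * sin(48)
Torque = 15.49 N*m


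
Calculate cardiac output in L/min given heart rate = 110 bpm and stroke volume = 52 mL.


CO = HR * SV
CO = 110 * 52 / 1000
CO = 5.72 L/min


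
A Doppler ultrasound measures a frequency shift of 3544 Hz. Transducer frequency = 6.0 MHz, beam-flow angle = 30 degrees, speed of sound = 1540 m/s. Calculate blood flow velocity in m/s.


v = fd * c / (2 * f0 * cos(theta))
v = 3544 * 1540 / (2 * 6.0000e+06 * cos(30))
v = 0.5252 m/s


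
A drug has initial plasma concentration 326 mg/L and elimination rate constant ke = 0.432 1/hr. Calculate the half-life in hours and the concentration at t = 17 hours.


t_half = ln(2) / ke = 0.693147 / 0.432 = 1.605 hr
C(t) = C0 * exp(-ke*t) = 326 * exp(-0.432*17)
C(17) = 0.2107 mg/L


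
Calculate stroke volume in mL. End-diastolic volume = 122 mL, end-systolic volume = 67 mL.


SV = EDV - ESV
SV = 122 - 67
SV = 55 mL


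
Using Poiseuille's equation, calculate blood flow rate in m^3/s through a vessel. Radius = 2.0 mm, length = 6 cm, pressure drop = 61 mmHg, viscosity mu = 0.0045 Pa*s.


Q = pi*r^4*dP / (8*mu*L)
r = 0.002 m, L = 0.06 m
dP = 61 mmHg = 8132.642 Pa
Q = 1.8926e-04 m^3/s


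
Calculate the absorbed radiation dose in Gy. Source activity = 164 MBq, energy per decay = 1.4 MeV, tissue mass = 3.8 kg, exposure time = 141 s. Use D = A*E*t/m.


A = 164 MBq = 1.6400e+08 Bq
E = 1.4 MeV = 2.2428e-13 J
D = A*E*t/m = 1.6400e+08*2.2428e-13*141/3.8
D = 0.001365 Gy


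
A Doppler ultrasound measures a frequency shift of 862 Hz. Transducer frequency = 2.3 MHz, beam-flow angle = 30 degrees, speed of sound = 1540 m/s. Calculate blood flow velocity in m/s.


v = fd * c / (2 * f0 * cos(theta))
v = 862 * 1540 / (2 * 2.3000e+06 * cos(30))
v = 0.3332 m/s


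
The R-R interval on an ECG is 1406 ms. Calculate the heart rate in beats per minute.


HR = 60 / RR_interval(s)
RR = 1406 ms = 1.406 s
HR = 60 / 1.406 = 42.67 bpm


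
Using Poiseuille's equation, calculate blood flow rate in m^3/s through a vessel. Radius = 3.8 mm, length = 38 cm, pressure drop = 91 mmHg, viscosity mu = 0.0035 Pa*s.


Q = pi*r^4*dP / (8*mu*L)
r = 0.0038 m, L = 0.38 m
dP = 91 mmHg = 12132.302 Pa
Q = 7.4694e-04 m^3/s


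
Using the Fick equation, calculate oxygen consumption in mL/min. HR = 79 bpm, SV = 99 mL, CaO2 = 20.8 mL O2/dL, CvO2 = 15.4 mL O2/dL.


CO = HR*SV = 79*99/1000 = 7.821 L/min
a-v O2 diff = 20.8 - 15.4 = 5.4 mL/dL
VO2 = CO * (CaO2-CvO2) * 10 dL/L
VO2 = 7.821 * 5.4 * 10
VO2 = 422.3 mL/min


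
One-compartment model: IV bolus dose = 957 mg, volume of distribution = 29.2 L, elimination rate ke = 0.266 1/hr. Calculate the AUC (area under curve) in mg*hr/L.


C0 = Dose/Vd = 957/29.2 = 32.774 mg/L
AUC = C0/ke = 32.774/0.266
AUC = 123.2 mg*hr/L


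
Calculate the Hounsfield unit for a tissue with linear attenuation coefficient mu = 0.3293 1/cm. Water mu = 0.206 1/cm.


HU = ((mu_tissue - mu_water) / mu_water) * 1000
HU = ((0.3293 - 0.206) / 0.206) * 1000
HU = 598.5


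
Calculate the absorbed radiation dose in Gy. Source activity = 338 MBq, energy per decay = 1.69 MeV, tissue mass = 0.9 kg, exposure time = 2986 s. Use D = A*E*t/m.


A = 338 MBq = 3.3800e+08 Bq
E = 1.69 MeV = 2.70738e-13 J
D = A*E*t/m = 3.3800e+08*2.70738e-13*2986/0.9
D = 0.3036 Gy


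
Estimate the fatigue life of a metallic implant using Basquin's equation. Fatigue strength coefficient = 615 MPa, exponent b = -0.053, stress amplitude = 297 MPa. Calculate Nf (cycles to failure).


sigma_a = sigma_f' * (2Nf)^b
2Nf = (sigma_a/sigma_f')^(1/b)
2Nf = (297/615)^(1/-0.053)
2Nf = 921516.55
Nf = 4.608e+05


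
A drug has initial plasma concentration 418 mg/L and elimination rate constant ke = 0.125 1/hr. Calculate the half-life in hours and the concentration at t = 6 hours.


t_half = ln(2) / ke = 0.693147 / 0.125 = 5.545 hr
C(t) = C0 * exp(-ke*t) = 418 * exp(-0.125*6)
C(6) = 197.4 mg/L


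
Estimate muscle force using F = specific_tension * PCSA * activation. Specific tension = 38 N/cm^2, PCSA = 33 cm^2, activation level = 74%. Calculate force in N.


F = sigma * PCSA * activation
F = 38 * 33 * 0.74
F = 928 N


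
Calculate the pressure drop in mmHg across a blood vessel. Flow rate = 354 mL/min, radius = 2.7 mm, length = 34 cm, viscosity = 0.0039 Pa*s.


dP = 8*mu*L*Q / (pi*r^4)
Q = 354 mL/min = 5.9e-06 m^3/s
dP = 374.87 Pa = 374.87 / 133.322 mmHg = 2.812 mmHg


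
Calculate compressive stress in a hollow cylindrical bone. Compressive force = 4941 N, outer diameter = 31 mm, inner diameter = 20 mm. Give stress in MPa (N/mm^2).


A = pi*(r_o^2 - r_i^2)
r_o = 15.5 mm, r_i = 10 mm
A = 440.608 mm^2
sigma = F/A = 4941 / 440.608
sigma = 11.21 MPa


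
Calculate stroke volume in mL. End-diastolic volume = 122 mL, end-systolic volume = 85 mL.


SV = EDV - ESV
SV = 122 - 85
SV = 37 mL


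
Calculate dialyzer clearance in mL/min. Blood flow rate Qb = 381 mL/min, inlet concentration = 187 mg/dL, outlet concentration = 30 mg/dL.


K = Qb * (Cb_in - Cb_out) / Cb_in
K = 381 * (187 - 30) / 187
K = 319.9 mL/min


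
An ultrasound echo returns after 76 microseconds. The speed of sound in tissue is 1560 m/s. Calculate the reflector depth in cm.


depth = c * t / 2
t = 76 us = 7.6000e-05 s
depth = 1560 * 7.6000e-05 / 2
depth = 0.05928 m = 5.928 cm


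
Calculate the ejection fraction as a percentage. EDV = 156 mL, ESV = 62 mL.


SV = EDV - ESV = 156 - 62 = 94 mL
EF = SV/EDV * 100 = 94/156 * 100
EF = 60.26%


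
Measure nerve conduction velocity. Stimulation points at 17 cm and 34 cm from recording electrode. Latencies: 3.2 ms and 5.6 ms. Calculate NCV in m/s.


Distance = (34 - 17) / 100 = 0.17 m
dt = (5.6 - 3.2) / 1000 = 0.0024 s
NCV = dist / dt = 70.83 m/s


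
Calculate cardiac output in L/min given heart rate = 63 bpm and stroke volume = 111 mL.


CO = HR * SV
CO = 63 * 111 / 1000
CO = 6.993 L/min


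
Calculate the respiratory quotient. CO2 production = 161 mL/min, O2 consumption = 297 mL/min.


RQ = VCO2 / VO2
RQ = 161 / 297
RQ = 0.5421


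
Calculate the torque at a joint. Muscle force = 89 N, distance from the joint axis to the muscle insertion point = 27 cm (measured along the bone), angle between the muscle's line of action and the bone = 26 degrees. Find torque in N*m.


Torque = F * d * sin(theta)   (moment arm = d*sin(theta))
d = 27 cm = 0.27 m
Torque = 89 * 0.27 * sin(26)
Torque = 10.53 N*m


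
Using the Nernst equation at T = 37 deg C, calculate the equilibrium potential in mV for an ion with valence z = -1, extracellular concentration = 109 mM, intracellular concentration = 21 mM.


E = (RT/(zF)) * ln(C_out/C_in)
T = 37 + 273.15 = 310.15 K
E = (8.314 * 310.15 / (-1 * 96485)) * ln(109/21)
E = -44.01 mV


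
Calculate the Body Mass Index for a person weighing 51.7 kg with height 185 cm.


BMI = weight / height^2
height = 185 cm = 1.85 m
BMI = 51.7 / 1.85^2
BMI = 15.11 kg/m^2


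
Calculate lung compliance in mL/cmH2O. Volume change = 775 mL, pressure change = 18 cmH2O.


C = dV / dP
C = 775 / 18
C = 43.06 mL/cmH2O


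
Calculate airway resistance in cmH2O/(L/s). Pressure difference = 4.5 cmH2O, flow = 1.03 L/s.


R = dP / flow
R = 4.5 / 1.03
R = 4.369 cmH2O/(L/s)


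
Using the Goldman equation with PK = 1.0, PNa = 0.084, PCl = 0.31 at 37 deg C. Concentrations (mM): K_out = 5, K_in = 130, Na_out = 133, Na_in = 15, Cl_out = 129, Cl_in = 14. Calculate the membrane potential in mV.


Vm = (RT/F)*ln((PK*Ko + PNa*Nao + PCl*Cli)/(PK*Ki + PNa*Nai + PCl*Clo))
Numer = 20.512, Denom = 171.25
Vm = -56.71 mV


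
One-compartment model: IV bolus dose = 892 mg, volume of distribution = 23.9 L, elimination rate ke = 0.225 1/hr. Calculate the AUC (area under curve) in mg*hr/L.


C0 = Dose/Vd = 892/23.9 = 37.3222 mg/L
AUC = C0/ke = 37.3222/0.225
AUC = 165.9 mg*hr/L


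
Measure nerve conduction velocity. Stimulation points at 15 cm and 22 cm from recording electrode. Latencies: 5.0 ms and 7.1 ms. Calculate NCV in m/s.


Distance = (22 - 15) / 100 = 0.07 m
dt = (7.1 - 5.0) / 1000 = 0.0021 s
NCV = dist / dt = 33.33 m/s


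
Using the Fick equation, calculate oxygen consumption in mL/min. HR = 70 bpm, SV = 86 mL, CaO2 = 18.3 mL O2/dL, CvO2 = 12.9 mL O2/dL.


CO = HR*SV = 70*86/1000 = 6.02 L/min
a-v O2 diff = 18.3 - 12.9 = 5.4 mL/dL
VO2 = CO * (CaO2-CvO2) * 10 dL/L
VO2 = 6.02 * 5.4 * 10
VO2 = 325.1 mL/min


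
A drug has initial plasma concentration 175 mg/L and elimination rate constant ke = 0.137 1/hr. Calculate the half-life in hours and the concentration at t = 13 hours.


t_half = ln(2) / ke = 0.693147 / 0.137 = 5.059 hr
C(t) = C0 * exp(-ke*t) = 175 * exp(-0.137*13)
C(13) = 29.48 mg/L


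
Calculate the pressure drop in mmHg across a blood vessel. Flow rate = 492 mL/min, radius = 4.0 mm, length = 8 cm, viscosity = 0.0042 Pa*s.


dP = 8*mu*L*Q / (pi*r^4)
Q = 492 mL/min = 8.2e-06 m^3/s
dP = 27.4065 Pa = 27.4065 / 133.322 mmHg = 0.2056 mmHg


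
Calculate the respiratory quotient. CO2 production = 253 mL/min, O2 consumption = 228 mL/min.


RQ = VCO2 / VO2
RQ = 253 / 228
RQ = 1.11


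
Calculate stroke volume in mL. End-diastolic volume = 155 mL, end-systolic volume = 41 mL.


SV = EDV - ESV
SV = 155 - 41
SV = 114 mL


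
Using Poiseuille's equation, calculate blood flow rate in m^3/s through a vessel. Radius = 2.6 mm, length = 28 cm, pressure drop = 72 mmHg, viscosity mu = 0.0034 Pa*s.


Q = pi*r^4*dP / (8*mu*L)
r = 0.0026 m, L = 0.28 m
dP = 72 mmHg = 9599.184 Pa
Q = 1.8095e-04 m^3/s


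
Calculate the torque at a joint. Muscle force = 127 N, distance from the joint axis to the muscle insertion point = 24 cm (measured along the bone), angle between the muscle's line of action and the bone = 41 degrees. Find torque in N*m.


Torque = F * d * sin(theta)   (moment arm = d*sin(theta))
d = 24 cm = 0.24 m
Torque = 127 * 0.24 * sin(41)
Torque = 20 N*m


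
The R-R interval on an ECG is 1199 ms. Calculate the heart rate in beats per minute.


HR = 60 / RR_interval(s)
RR = 1199 ms = 1.199 s
HR = 60 / 1.199 = 50.04 bpm


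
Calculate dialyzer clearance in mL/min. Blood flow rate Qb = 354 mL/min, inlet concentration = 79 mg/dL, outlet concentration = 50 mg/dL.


K = Qb * (Cb_in - Cb_out) / Cb_in
K = 354 * (79 - 50) / 79
K = 129.9 mL/min


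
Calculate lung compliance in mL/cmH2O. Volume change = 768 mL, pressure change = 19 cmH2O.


C = dV / dP
C = 768 / 19
C = 40.42 mL/cmH2O


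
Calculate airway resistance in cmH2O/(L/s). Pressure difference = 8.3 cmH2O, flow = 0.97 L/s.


R = dP / flow
R = 8.3 / 0.97
R = 8.557 cmH2O/(L/s)


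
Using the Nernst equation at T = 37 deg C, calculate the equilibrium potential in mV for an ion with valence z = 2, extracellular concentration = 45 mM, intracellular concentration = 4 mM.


E = (RT/(zF)) * ln(C_out/C_in)
T = 37 + 273.15 = 310.15 K
E = (8.314 * 310.15 / (2 * 96485)) * ln(45/4)
E = 32.34 mV


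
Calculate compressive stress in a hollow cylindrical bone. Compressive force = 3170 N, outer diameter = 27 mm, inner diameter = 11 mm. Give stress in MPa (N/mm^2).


A = pi*(r_o^2 - r_i^2)
r_o = 13.5 mm, r_i = 5.5 mm
A = 477.522 mm^2
sigma = F/A = 3170 / 477.522
sigma = 6.638 MPa


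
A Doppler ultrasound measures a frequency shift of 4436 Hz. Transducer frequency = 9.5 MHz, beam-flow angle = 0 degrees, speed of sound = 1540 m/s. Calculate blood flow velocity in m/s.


v = fd * c / (2 * f0 * cos(theta))
v = 4436 * 1540 / (2 * 9.5000e+06 * cos(0))
v = 0.3595 m/s


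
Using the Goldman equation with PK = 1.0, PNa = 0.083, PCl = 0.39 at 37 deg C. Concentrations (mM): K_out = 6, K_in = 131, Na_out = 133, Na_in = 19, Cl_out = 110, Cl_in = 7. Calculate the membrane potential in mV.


Vm = (RT/F)*ln((PK*Ko + PNa*Nao + PCl*Cli)/(PK*Ki + PNa*Nai + PCl*Clo))
Numer = 19.769, Denom = 175.477
Vm = -58.35 mV


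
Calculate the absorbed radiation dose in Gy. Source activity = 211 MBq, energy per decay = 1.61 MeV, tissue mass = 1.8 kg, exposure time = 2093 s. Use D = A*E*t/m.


A = 211 MBq = 2.1100e+08 Bq
E = 1.61 MeV = 2.57922e-13 J
D = A*E*t/m = 2.1100e+08*2.57922e-13*2093/1.8
D = 0.06328 Gy


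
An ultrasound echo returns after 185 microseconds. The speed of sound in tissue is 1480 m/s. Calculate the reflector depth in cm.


depth = c * t / 2
t = 185 us = 1.8500e-04 s
depth = 1480 * 1.8500e-04 / 2
depth = 0.1369 m = 13.69 cm


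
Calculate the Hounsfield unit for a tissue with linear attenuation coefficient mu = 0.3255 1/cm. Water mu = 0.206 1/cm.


HU = ((mu_tissue - mu_water) / mu_water) * 1000
HU = ((0.3255 - 0.206) / 0.206) * 1000
HU = 580.1


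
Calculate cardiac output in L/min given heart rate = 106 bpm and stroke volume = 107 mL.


CO = HR * SV
CO = 106 * 107 / 1000
CO = 11.34 L/min


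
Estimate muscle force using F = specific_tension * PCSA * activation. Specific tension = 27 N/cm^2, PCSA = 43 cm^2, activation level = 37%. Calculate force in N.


F = sigma * PCSA * activation
F = 27 * 43 * 0.37
F = 429.6 N


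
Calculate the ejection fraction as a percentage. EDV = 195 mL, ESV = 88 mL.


SV = EDV - ESV = 195 - 88 = 107 mL
EF = SV/EDV * 100 = 107/195 * 100
EF = 54.87%


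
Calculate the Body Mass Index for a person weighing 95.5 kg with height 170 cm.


BMI = weight / height^2
height = 170 cm = 1.7 m
BMI = 95.5 / 1.7^2
BMI = 33.04 kg/m^2


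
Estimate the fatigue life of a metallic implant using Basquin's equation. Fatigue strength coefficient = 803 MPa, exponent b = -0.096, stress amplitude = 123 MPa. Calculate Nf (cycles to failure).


sigma_a = sigma_f' * (2Nf)^b
2Nf = (sigma_a/sigma_f')^(1/b)
2Nf = (123/803)^(1/-0.096)
2Nf = 3.0733264e+08
Nf = 1.5367e+08


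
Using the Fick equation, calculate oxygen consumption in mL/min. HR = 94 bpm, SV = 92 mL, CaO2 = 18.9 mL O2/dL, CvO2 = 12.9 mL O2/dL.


CO = HR*SV = 94*92/1000 = 8.648 L/min
a-v O2 diff = 18.9 - 12.9 = 6 mL/dL
VO2 = CO * (CaO2-CvO2) * 10 dL/L
VO2 = 8.648 * 6 * 10
VO2 = 518.9 mL/min


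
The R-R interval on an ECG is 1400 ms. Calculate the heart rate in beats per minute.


HR = 60 / RR_interval(s)
RR = 1400 ms = 1.4 s
HR = 60 / 1.4 = 42.86 bpm


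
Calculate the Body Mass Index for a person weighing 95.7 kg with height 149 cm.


BMI = weight / height^2
height = 149 cm = 1.49 m
BMI = 95.7 / 1.49^2
BMI = 43.11 kg/m^2


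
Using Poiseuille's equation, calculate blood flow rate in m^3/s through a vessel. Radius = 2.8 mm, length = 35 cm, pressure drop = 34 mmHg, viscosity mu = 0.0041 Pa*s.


Q = pi*r^4*dP / (8*mu*L)
r = 0.0028 m, L = 0.35 m
dP = 34 mmHg = 4532.948 Pa
Q = 7.6247e-05 m^3/s


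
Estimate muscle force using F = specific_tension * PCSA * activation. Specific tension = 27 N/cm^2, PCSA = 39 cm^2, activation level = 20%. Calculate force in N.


F = sigma * PCSA * activation
F = 27 * 39 * 0.2
F = 210.6 N


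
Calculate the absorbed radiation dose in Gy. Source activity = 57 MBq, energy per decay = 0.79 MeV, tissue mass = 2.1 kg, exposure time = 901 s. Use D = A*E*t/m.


A = 57 MBq = 5.7000e+07 Bq
E = 0.79 MeV = 1.26558e-13 J
D = A*E*t/m = 5.7000e+07*1.26558e-13*901/2.1
D = 0.003095 Gy


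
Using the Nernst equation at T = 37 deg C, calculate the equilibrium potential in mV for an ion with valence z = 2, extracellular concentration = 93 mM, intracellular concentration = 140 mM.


E = (RT/(zF)) * ln(C_out/C_in)
T = 37 + 273.15 = 310.15 K
E = (8.314 * 310.15 / (2 * 96485)) * ln(93/140)
E = -5.466 mV


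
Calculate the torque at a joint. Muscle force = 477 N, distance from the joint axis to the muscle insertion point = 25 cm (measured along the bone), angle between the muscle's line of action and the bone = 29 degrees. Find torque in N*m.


Torque = F * d * sin(theta)   (moment arm = d*sin(theta))
d = 25 cm = 0.25 m
Torque = 477 * 0.25 * sin(29)
Torque = 57.81 N*m


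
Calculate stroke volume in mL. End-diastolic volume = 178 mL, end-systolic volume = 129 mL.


SV = EDV - ESV
SV = 178 - 129
SV = 49 mL


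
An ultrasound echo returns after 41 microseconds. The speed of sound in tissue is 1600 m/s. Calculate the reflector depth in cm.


depth = c * t / 2
t = 41 us = 4.1000e-05 s
depth = 1600 * 4.1000e-05 / 2
depth = 0.0328 m = 3.28 cm


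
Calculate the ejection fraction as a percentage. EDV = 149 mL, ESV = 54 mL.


SV = EDV - ESV = 149 - 54 = 95 mL
EF = SV/EDV * 100 = 95/149 * 100
EF = 63.76%


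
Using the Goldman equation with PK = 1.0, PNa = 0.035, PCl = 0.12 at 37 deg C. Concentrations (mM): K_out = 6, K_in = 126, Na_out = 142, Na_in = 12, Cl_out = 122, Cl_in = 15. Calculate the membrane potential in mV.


Vm = (RT/F)*ln((PK*Ko + PNa*Nao + PCl*Cli)/(PK*Ki + PNa*Nai + PCl*Clo))
Numer = 12.77, Denom = 141.06
Vm = -64.2 mV


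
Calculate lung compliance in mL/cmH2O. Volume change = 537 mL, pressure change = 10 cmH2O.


C = dV / dP
C = 537 / 10
C = 53.7 mL/cmH2O


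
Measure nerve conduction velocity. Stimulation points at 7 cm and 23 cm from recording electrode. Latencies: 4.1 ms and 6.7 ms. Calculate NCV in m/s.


Distance = (23 - 7) / 100 = 0.16 m
dt = (6.7 - 4.1) / 1000 = 0.0026 s
NCV = dist / dt = 61.54 m/s


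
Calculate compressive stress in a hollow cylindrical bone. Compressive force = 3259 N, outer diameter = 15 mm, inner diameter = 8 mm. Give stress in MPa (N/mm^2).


A = pi*(r_o^2 - r_i^2)
r_o = 7.5 mm, r_i = 4 mm
A = 126.449 mm^2
sigma = F/A = 3259 / 126.449
sigma = 25.77 MPa


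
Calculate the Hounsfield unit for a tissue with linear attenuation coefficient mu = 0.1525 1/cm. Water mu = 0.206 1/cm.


HU = ((mu_tissue - mu_water) / mu_water) * 1000
HU = ((0.1525 - 0.206) / 0.206) * 1000
HU = -259.7


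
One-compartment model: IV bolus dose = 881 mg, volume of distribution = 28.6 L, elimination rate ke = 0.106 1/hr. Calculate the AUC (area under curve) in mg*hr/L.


C0 = Dose/Vd = 881/28.6 = 30.8042 mg/L
AUC = C0/ke = 30.8042/0.106
AUC = 290.6 mg*hr/L


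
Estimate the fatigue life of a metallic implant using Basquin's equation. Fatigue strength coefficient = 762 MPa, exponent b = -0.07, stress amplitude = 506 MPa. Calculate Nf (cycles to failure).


sigma_a = sigma_f' * (2Nf)^b
2Nf = (sigma_a/sigma_f')^(1/b)
2Nf = (506/762)^(1/-0.07)
2Nf = 346.78766
Nf = 173.4


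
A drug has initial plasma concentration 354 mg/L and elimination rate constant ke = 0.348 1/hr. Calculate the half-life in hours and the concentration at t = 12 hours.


t_half = ln(2) / ke = 0.693147 / 0.348 = 1.992 hr
C(t) = C0 * exp(-ke*t) = 354 * exp(-0.348*12)
C(12) = 5.437 mg/L


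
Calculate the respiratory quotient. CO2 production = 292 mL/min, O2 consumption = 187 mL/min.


RQ = VCO2 / VO2
RQ = 292 / 187
RQ = 1.561


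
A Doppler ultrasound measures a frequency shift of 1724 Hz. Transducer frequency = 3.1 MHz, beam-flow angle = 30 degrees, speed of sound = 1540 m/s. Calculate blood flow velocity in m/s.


v = fd * c / (2 * f0 * cos(theta))
v = 1724 * 1540 / (2 * 3.1000e+06 * cos(30))
v = 0.4945 m/s


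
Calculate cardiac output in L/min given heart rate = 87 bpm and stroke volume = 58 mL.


CO = HR * SV
CO = 87 * 58 / 1000
CO = 5.046 L/min


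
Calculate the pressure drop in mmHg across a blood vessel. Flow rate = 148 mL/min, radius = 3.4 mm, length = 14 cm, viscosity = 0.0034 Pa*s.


dP = 8*mu*L*Q / (pi*r^4)
Q = 148 mL/min = 2.46667e-06 m^3/s
dP = 22.3739 Pa = 22.3739 / 133.322 mmHg = 0.1678 mmHg


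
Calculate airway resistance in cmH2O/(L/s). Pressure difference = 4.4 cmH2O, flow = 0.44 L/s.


R = dP / flow
R = 4.4 / 0.44
R = 10 cmH2O/(L/s)


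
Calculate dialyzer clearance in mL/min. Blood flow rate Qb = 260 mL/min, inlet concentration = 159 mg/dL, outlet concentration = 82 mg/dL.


K = Qb * (Cb_in - Cb_out) / Cb_in
K = 260 * (159 - 82) / 159
K = 125.9 mL/min


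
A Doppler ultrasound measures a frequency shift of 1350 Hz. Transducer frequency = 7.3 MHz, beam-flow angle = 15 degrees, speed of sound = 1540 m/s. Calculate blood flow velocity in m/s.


v = fd * c / (2 * f0 * cos(theta))
v = 1350 * 1540 / (2 * 7.3000e+06 * cos(15))
v = 0.1474 m/s


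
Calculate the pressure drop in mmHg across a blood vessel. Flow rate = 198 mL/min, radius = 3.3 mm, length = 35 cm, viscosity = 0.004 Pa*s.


dP = 8*mu*L*Q / (pi*r^4)
Q = 198 mL/min = 3.3e-06 m^3/s
dP = 99.2033 Pa = 99.2033 / 133.322 mmHg = 0.7441 mmHg


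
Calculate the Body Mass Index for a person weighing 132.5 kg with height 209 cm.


BMI = weight / height^2
height = 209 cm = 2.09 m
BMI = 132.5 / 2.09^2
BMI = 30.33 kg/m^2


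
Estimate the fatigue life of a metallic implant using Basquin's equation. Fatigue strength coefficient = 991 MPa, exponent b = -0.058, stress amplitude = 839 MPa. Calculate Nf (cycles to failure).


sigma_a = sigma_f' * (2Nf)^b
2Nf = (sigma_a/sigma_f')^(1/b)
2Nf = (839/991)^(1/-0.058)
2Nf = 17.650351
Nf = 8.825


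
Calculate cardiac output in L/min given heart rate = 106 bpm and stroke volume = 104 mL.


CO = HR * SV
CO = 106 * 104 / 1000
CO = 11.02 L/min


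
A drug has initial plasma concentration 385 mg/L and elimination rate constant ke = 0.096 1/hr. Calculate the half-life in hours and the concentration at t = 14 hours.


t_half = ln(2) / ke = 0.693147 / 0.096 = 7.22 hr
C(t) = C0 * exp(-ke*t) = 385 * exp(-0.096*14)
C(14) = 100.4 mg/L


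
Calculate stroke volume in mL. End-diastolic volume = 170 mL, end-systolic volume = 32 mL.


SV = EDV - ESV
SV = 170 - 32
SV = 138 mL


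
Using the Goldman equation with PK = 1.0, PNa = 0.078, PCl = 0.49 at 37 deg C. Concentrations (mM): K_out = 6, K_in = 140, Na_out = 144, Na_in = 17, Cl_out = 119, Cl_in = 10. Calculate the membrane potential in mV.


Vm = (RT/F)*ln((PK*Ko + PNa*Nao + PCl*Cli)/(PK*Ki + PNa*Nai + PCl*Clo))
Numer = 22.132, Denom = 199.636
Vm = -58.78 mV


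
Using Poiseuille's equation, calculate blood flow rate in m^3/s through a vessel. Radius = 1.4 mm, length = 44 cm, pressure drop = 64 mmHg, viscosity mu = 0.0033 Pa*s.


Q = pi*r^4*dP / (8*mu*L)
r = 0.0014 m, L = 0.44 m
dP = 64 mmHg = 8532.608 Pa
Q = 8.8652e-06 m^3/s


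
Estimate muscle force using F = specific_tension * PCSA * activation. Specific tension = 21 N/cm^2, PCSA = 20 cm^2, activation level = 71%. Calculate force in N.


F = sigma * PCSA * activation
F = 21 * 20 * 0.71
F = 298.2 N


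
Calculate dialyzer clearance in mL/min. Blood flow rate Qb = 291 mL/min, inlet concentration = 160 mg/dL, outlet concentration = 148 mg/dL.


K = Qb * (Cb_in - Cb_out) / Cb_in
K = 291 * (160 - 148) / 160
K = 21.82 mL/min


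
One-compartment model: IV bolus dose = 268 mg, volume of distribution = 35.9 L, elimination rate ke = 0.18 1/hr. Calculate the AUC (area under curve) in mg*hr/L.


C0 = Dose/Vd = 268/35.9 = 7.46518 mg/L
AUC = C0/ke = 7.46518/0.18
AUC = 41.47 mg*hr/L


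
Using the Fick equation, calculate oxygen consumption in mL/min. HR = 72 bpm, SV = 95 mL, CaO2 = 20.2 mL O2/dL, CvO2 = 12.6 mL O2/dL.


CO = HR*SV = 72*95/1000 = 6.84 L/min
a-v O2 diff = 20.2 - 12.6 = 7.6 mL/dL
VO2 = CO * (CaO2-CvO2) * 10 dL/L
VO2 = 6.84 * 7.6 * 10
VO2 = 519.8 mL/min


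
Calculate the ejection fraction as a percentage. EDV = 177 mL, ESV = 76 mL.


SV = EDV - ESV = 177 - 76 = 101 mL
EF = SV/EDV * 100 = 101/177 * 100
EF = 57.06%


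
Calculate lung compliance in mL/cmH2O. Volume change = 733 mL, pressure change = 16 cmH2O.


C = dV / dP
C = 733 / 16
C = 45.81 mL/cmH2O


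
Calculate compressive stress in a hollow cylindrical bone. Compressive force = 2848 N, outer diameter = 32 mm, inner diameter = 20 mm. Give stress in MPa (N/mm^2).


A = pi*(r_o^2 - r_i^2)
r_o = 16 mm, r_i = 10 mm
A = 490.088 mm^2
sigma = F/A = 2848 / 490.088
sigma = 5.811 MPa


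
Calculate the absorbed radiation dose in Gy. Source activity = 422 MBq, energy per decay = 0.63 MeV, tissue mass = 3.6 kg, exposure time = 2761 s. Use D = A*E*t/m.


A = 422 MBq = 4.2200e+08 Bq
E = 0.63 MeV = 1.00926e-13 J
D = A*E*t/m = 4.2200e+08*1.00926e-13*2761/3.6
D = 0.03266 Gy


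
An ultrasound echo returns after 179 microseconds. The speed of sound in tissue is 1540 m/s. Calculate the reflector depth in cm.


depth = c * t / 2
t = 179 us = 1.7900e-04 s
depth = 1540 * 1.7900e-04 / 2
depth = 0.13783 m = 13.783 cm


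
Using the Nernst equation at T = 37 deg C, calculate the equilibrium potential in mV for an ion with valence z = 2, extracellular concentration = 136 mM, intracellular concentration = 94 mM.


E = (RT/(zF)) * ln(C_out/C_in)
T = 37 + 273.15 = 310.15 K
E = (8.314 * 310.15 / (2 * 96485)) * ln(136/94)
E = 4.936 mV


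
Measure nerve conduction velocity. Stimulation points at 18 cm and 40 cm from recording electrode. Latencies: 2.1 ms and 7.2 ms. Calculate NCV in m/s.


Distance = (40 - 18) / 100 = 0.22 m
dt = (7.2 - 2.1) / 1000 = 0.0051 s
NCV = dist / dt = 43.14 m/s


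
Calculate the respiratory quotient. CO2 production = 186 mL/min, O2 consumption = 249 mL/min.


RQ = VCO2 / VO2
RQ = 186 / 249
RQ = 0.747


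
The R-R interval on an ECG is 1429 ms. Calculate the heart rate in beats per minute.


HR = 60 / RR_interval(s)
RR = 1429 ms = 1.429 s
HR = 60 / 1.429 = 41.99 bpm


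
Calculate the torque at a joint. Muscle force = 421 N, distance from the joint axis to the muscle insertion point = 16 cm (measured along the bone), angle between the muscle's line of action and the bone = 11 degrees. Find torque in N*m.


Torque = F * d * sin(theta)   (moment arm = d*sin(theta))
d = 16 cm = 0.16 m
Torque = 421 * 0.16 * sin(11)
Torque = 12.85 N*m


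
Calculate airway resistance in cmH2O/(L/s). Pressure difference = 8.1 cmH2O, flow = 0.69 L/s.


R = dP / flow
R = 8.1 / 0.69
R = 11.74 cmH2O/(L/s)


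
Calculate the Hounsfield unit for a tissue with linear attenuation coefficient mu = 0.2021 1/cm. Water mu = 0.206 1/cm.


HU = ((mu_tissue - mu_water) / mu_water) * 1000
HU = ((0.2021 - 0.206) / 0.206) * 1000
HU = -18.93


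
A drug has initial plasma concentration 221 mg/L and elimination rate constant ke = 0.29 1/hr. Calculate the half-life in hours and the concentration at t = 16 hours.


t_half = ln(2) / ke = 0.693147 / 0.29 = 2.39 hr
C(t) = C0 * exp(-ke*t) = 221 * exp(-0.29*16)
C(16) = 2.134 mg/L


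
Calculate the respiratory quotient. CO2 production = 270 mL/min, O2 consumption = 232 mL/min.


RQ = VCO2 / VO2
RQ = 270 / 232
RQ = 1.164


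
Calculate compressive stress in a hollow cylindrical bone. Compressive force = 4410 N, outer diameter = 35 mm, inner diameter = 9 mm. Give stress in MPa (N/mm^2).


A = pi*(r_o^2 - r_i^2)
r_o = 17.5 mm, r_i = 4.5 mm
A = 898.495 mm^2
sigma = F/A = 4410 / 898.495
sigma = 4.908 MPa


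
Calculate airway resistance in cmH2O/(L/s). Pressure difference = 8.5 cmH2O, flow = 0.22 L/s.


R = dP / flow
R = 8.5 / 0.22
R = 38.64 cmH2O/(L/s)


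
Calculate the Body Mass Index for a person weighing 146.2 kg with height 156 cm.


BMI = weight / height^2
height = 156 cm = 1.56 m
BMI = 146.2 / 1.56^2
BMI = 60.08 kg/m^2


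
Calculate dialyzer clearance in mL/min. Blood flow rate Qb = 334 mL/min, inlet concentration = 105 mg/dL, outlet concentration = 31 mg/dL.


K = Qb * (Cb_in - Cb_out) / Cb_in
K = 334 * (105 - 31) / 105
K = 235.4 mL/min


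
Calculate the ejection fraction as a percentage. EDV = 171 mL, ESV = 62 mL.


SV = EDV - ESV = 171 - 62 = 109 mL
EF = SV/EDV * 100 = 109/171 * 100
EF = 63.74%


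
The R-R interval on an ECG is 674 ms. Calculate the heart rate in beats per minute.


HR = 60 / RR_interval(s)
RR = 674 ms = 0.674 s
HR = 60 / 0.674 = 89.02 bpm


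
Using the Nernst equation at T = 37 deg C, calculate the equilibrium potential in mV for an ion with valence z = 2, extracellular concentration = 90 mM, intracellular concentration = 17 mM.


E = (RT/(zF)) * ln(C_out/C_in)
T = 37 + 273.15 = 310.15 K
E = (8.314 * 310.15 / (2 * 96485)) * ln(90/17)
E = 22.27 mV


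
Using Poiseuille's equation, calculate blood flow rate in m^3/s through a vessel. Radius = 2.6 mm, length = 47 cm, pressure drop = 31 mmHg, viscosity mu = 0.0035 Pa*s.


Q = pi*r^4*dP / (8*mu*L)
r = 0.0026 m, L = 0.47 m
dP = 31 mmHg = 4132.982 Pa
Q = 4.5087e-05 m^3/s


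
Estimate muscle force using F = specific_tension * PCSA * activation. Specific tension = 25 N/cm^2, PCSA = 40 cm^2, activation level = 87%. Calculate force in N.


F = sigma * PCSA * activation
F = 25 * 40 * 0.87
F = 870 N


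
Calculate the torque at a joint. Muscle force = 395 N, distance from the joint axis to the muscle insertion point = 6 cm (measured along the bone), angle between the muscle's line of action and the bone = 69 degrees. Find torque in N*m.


Torque = F * d * sin(theta)   (moment arm = d*sin(theta))
d = 6 cm = 0.06 m
Torque = 395 * 0.06 * sin(69)
Torque = 22.13 N*m


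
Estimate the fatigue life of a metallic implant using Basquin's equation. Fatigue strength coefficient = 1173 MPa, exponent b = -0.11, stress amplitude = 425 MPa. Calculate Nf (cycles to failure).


sigma_a = sigma_f' * (2Nf)^b
2Nf = (sigma_a/sigma_f')^(1/b)
2Nf = (425/1173)^(1/-0.11)
2Nf = 10192.117
Nf = 5096


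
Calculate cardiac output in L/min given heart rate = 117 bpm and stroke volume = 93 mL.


CO = HR * SV
CO = 117 * 93 / 1000
CO = 10.88 L/min


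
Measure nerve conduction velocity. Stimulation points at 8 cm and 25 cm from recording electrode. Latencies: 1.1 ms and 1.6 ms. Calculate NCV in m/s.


Distance = (25 - 8) / 100 = 0.17 m
dt = (1.6 - 1.1) / 1000 = 5.0000e-04 s
NCV = dist / dt = 340 m/s


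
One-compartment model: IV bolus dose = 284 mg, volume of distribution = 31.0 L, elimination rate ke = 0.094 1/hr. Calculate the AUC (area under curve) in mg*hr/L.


C0 = Dose/Vd = 284/31.0 = 9.16129 mg/L
AUC = C0/ke = 9.16129/0.094
AUC = 97.46 mg*hr/L


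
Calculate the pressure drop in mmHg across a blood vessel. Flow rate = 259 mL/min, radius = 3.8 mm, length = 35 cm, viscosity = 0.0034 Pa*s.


dP = 8*mu*L*Q / (pi*r^4)
Q = 259 mL/min = 4.31667e-06 m^3/s
dP = 62.7338 Pa = 62.7338 / 133.322 mmHg = 0.4705 mmHg


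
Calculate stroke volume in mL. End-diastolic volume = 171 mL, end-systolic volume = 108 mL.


SV = EDV - ESV
SV = 171 - 108
SV = 63 mL


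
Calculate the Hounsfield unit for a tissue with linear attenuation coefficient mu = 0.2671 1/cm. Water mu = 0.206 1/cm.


HU = ((mu_tissue - mu_water) / mu_water) * 1000
HU = ((0.2671 - 0.206) / 0.206) * 1000
HU = 296.6


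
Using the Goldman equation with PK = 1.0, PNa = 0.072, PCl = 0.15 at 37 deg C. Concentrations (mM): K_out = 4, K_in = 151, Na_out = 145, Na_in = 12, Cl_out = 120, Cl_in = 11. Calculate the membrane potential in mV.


Vm = (RT/F)*ln((PK*Ko + PNa*Nao + PCl*Cli)/(PK*Ki + PNa*Nai + PCl*Clo))
Numer = 16.09, Denom = 169.864
Vm = -62.99 mV


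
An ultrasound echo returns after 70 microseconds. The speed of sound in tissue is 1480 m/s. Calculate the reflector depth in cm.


depth = c * t / 2
t = 70 us = 7.0000e-05 s
depth = 1480 * 7.0000e-05 / 2
depth = 0.0518 m = 5.18 cm
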